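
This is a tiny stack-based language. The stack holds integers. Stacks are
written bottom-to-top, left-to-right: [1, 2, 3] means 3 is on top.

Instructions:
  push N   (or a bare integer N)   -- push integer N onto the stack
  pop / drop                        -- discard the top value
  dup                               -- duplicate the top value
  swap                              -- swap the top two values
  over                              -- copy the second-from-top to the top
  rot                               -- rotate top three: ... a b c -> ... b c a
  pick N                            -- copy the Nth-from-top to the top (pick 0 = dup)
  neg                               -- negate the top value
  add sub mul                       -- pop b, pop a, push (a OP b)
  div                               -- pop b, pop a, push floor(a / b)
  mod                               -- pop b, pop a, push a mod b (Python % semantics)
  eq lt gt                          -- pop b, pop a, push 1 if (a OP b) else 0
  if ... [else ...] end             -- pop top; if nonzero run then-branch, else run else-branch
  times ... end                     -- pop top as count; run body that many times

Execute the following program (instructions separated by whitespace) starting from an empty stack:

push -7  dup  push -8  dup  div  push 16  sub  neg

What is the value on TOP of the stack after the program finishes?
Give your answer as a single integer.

After 'push -7': [-7]
After 'dup': [-7, -7]
After 'push -8': [-7, -7, -8]
After 'dup': [-7, -7, -8, -8]
After 'div': [-7, -7, 1]
After 'push 16': [-7, -7, 1, 16]
After 'sub': [-7, -7, -15]
After 'neg': [-7, -7, 15]

Answer: 15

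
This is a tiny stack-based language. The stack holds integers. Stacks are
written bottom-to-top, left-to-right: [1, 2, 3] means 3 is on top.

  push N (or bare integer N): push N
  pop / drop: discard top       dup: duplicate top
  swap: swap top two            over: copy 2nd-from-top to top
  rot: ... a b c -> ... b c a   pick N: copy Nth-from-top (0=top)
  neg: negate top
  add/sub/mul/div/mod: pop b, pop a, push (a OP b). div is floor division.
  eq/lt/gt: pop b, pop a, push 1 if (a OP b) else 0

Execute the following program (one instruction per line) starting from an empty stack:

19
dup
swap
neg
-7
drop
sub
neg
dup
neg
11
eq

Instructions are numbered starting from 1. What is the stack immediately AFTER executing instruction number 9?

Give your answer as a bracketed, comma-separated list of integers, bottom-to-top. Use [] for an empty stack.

Answer: [-38, -38]

Derivation:
Step 1 ('19'): [19]
Step 2 ('dup'): [19, 19]
Step 3 ('swap'): [19, 19]
Step 4 ('neg'): [19, -19]
Step 5 ('-7'): [19, -19, -7]
Step 6 ('drop'): [19, -19]
Step 7 ('sub'): [38]
Step 8 ('neg'): [-38]
Step 9 ('dup'): [-38, -38]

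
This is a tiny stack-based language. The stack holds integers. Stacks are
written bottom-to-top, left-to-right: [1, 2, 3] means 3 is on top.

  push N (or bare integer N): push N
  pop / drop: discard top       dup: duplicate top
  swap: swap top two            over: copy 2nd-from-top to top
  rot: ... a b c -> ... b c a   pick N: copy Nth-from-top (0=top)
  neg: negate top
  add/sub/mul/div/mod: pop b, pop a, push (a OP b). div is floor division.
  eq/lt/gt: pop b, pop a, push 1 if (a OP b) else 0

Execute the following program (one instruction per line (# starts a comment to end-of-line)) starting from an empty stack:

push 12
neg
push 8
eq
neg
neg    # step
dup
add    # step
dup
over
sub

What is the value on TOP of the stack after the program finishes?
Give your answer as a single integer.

After 'push 12': [12]
After 'neg': [-12]
After 'push 8': [-12, 8]
After 'eq': [0]
After 'neg': [0]
After 'neg': [0]
After 'dup': [0, 0]
After 'add': [0]
After 'dup': [0, 0]
After 'over': [0, 0, 0]
After 'sub': [0, 0]

Answer: 0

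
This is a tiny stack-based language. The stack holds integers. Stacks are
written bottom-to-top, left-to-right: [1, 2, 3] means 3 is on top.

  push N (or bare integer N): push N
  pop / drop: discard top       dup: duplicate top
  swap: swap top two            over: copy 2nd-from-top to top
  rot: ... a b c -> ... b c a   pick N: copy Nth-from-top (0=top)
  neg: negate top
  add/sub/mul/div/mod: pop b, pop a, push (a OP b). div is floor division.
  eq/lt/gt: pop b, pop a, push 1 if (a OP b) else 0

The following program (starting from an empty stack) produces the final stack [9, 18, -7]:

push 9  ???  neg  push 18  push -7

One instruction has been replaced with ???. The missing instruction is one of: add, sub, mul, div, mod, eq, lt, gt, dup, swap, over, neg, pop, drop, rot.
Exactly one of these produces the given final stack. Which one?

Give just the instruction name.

Stack before ???: [9]
Stack after ???:  [-9]
The instruction that transforms [9] -> [-9] is: neg

Answer: neg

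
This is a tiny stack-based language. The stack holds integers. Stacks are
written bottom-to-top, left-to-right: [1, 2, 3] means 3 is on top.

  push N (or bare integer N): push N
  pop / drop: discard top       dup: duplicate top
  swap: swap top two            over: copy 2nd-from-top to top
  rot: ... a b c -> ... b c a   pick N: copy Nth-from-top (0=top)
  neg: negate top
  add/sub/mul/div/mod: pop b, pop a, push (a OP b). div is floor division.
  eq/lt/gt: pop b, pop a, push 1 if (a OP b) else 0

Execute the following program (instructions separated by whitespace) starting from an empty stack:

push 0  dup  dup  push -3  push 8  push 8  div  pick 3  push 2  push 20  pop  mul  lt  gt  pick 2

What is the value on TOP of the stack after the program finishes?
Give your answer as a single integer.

Answer: 0

Derivation:
After 'push 0': [0]
After 'dup': [0, 0]
After 'dup': [0, 0, 0]
After 'push -3': [0, 0, 0, -3]
After 'push 8': [0, 0, 0, -3, 8]
After 'push 8': [0, 0, 0, -3, 8, 8]
After 'div': [0, 0, 0, -3, 1]
After 'pick 3': [0, 0, 0, -3, 1, 0]
After 'push 2': [0, 0, 0, -3, 1, 0, 2]
After 'push 20': [0, 0, 0, -3, 1, 0, 2, 20]
After 'pop': [0, 0, 0, -3, 1, 0, 2]
After 'mul': [0, 0, 0, -3, 1, 0]
After 'lt': [0, 0, 0, -3, 0]
After 'gt': [0, 0, 0, 0]
After 'pick 2': [0, 0, 0, 0, 0]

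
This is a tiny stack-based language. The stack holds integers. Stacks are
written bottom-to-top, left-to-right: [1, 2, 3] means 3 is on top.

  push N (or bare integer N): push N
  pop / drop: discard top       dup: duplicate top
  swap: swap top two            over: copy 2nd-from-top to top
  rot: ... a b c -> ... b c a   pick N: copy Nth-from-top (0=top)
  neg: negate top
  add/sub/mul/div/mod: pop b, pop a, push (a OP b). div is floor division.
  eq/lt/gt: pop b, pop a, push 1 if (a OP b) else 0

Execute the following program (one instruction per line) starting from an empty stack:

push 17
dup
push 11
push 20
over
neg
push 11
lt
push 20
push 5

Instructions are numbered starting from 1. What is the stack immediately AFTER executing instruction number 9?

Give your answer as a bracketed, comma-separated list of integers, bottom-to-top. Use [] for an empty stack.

Step 1 ('push 17'): [17]
Step 2 ('dup'): [17, 17]
Step 3 ('push 11'): [17, 17, 11]
Step 4 ('push 20'): [17, 17, 11, 20]
Step 5 ('over'): [17, 17, 11, 20, 11]
Step 6 ('neg'): [17, 17, 11, 20, -11]
Step 7 ('push 11'): [17, 17, 11, 20, -11, 11]
Step 8 ('lt'): [17, 17, 11, 20, 1]
Step 9 ('push 20'): [17, 17, 11, 20, 1, 20]

Answer: [17, 17, 11, 20, 1, 20]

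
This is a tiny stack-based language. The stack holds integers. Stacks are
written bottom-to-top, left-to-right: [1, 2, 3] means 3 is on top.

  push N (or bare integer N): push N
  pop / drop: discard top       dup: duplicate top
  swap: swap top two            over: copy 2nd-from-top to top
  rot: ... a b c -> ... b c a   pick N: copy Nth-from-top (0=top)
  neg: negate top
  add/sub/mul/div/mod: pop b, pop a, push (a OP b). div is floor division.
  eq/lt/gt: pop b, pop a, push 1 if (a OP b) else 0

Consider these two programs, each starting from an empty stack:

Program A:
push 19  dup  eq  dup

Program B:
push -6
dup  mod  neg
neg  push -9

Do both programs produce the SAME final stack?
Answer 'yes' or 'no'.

Answer: no

Derivation:
Program A trace:
  After 'push 19': [19]
  After 'dup': [19, 19]
  After 'eq': [1]
  After 'dup': [1, 1]
Program A final stack: [1, 1]

Program B trace:
  After 'push -6': [-6]
  After 'dup': [-6, -6]
  After 'mod': [0]
  After 'neg': [0]
  After 'neg': [0]
  After 'push -9': [0, -9]
Program B final stack: [0, -9]
Same: no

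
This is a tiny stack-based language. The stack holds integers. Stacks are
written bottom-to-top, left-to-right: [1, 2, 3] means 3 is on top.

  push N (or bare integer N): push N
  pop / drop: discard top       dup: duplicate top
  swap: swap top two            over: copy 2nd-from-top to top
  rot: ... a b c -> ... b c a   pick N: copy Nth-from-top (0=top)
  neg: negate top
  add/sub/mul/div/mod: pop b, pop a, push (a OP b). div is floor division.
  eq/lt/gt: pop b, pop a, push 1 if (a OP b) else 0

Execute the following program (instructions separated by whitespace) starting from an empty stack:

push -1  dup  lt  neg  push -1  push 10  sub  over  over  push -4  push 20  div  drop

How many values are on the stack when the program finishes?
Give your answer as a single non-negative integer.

After 'push -1': stack = [-1] (depth 1)
After 'dup': stack = [-1, -1] (depth 2)
After 'lt': stack = [0] (depth 1)
After 'neg': stack = [0] (depth 1)
After 'push -1': stack = [0, -1] (depth 2)
After 'push 10': stack = [0, -1, 10] (depth 3)
After 'sub': stack = [0, -11] (depth 2)
After 'over': stack = [0, -11, 0] (depth 3)
After 'over': stack = [0, -11, 0, -11] (depth 4)
After 'push -4': stack = [0, -11, 0, -11, -4] (depth 5)
After 'push 20': stack = [0, -11, 0, -11, -4, 20] (depth 6)
After 'div': stack = [0, -11, 0, -11, -1] (depth 5)
After 'drop': stack = [0, -11, 0, -11] (depth 4)

Answer: 4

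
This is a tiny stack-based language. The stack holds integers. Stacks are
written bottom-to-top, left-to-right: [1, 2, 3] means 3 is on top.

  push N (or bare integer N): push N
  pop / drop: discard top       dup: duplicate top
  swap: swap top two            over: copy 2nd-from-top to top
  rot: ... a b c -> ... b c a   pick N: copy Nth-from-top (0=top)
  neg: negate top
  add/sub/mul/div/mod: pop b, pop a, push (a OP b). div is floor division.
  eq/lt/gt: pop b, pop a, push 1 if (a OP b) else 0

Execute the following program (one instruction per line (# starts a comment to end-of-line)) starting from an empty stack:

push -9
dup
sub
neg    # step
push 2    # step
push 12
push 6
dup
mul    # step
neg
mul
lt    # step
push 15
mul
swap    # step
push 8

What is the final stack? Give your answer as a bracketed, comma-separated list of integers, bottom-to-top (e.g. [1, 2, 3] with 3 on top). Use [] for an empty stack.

After 'push -9': [-9]
After 'dup': [-9, -9]
After 'sub': [0]
After 'neg': [0]
After 'push 2': [0, 2]
After 'push 12': [0, 2, 12]
After 'push 6': [0, 2, 12, 6]
After 'dup': [0, 2, 12, 6, 6]
After 'mul': [0, 2, 12, 36]
After 'neg': [0, 2, 12, -36]
After 'mul': [0, 2, -432]
After 'lt': [0, 0]
After 'push 15': [0, 0, 15]
After 'mul': [0, 0]
After 'swap': [0, 0]
After 'push 8': [0, 0, 8]

Answer: [0, 0, 8]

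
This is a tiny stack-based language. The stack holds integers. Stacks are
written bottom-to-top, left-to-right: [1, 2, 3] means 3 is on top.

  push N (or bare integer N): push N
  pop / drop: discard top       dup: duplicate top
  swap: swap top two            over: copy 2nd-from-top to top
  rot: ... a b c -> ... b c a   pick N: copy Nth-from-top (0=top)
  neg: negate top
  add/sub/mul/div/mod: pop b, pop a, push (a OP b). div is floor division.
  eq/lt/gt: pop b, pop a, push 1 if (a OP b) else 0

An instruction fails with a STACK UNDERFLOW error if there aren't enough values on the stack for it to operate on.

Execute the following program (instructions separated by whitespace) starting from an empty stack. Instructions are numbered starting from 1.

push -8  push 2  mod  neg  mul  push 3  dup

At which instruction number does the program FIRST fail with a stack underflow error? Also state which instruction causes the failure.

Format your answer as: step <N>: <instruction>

Step 1 ('push -8'): stack = [-8], depth = 1
Step 2 ('push 2'): stack = [-8, 2], depth = 2
Step 3 ('mod'): stack = [0], depth = 1
Step 4 ('neg'): stack = [0], depth = 1
Step 5 ('mul'): needs 2 value(s) but depth is 1 — STACK UNDERFLOW

Answer: step 5: mul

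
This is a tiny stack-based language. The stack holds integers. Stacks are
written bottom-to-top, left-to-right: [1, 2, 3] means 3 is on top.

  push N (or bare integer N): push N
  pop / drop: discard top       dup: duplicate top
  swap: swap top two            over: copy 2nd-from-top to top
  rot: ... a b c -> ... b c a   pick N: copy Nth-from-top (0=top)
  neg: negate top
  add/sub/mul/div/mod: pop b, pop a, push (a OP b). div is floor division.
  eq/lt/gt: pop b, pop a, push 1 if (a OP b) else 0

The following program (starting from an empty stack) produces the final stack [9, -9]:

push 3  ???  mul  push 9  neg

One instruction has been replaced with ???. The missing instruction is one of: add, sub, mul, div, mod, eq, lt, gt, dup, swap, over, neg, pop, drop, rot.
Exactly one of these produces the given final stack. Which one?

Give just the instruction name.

Answer: dup

Derivation:
Stack before ???: [3]
Stack after ???:  [3, 3]
The instruction that transforms [3] -> [3, 3] is: dup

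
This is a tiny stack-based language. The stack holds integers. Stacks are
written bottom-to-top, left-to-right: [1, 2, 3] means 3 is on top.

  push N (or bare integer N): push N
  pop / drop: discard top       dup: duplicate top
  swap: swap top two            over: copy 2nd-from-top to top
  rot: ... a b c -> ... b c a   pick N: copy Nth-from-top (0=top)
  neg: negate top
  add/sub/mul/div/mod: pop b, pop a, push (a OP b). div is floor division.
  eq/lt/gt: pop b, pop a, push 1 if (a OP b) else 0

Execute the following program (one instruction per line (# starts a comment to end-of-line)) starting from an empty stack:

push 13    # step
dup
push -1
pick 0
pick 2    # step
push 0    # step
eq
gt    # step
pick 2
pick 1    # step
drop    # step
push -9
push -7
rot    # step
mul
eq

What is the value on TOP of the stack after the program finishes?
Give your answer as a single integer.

Answer: 0

Derivation:
After 'push 13': [13]
After 'dup': [13, 13]
After 'push -1': [13, 13, -1]
After 'pick 0': [13, 13, -1, -1]
After 'pick 2': [13, 13, -1, -1, 13]
After 'push 0': [13, 13, -1, -1, 13, 0]
After 'eq': [13, 13, -1, -1, 0]
After 'gt': [13, 13, -1, 0]
After 'pick 2': [13, 13, -1, 0, 13]
After 'pick 1': [13, 13, -1, 0, 13, 0]
After 'drop': [13, 13, -1, 0, 13]
After 'push -9': [13, 13, -1, 0, 13, -9]
After 'push -7': [13, 13, -1, 0, 13, -9, -7]
After 'rot': [13, 13, -1, 0, -9, -7, 13]
After 'mul': [13, 13, -1, 0, -9, -91]
After 'eq': [13, 13, -1, 0, 0]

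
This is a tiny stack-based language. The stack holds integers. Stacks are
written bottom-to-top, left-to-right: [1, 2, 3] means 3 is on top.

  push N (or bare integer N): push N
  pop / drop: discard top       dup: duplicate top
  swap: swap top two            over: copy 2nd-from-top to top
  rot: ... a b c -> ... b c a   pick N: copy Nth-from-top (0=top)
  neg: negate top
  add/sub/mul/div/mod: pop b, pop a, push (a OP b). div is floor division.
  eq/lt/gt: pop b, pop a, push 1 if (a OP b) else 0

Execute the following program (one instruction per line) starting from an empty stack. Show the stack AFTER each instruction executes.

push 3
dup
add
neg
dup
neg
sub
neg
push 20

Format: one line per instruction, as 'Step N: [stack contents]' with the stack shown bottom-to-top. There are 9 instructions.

Step 1: [3]
Step 2: [3, 3]
Step 3: [6]
Step 4: [-6]
Step 5: [-6, -6]
Step 6: [-6, 6]
Step 7: [-12]
Step 8: [12]
Step 9: [12, 20]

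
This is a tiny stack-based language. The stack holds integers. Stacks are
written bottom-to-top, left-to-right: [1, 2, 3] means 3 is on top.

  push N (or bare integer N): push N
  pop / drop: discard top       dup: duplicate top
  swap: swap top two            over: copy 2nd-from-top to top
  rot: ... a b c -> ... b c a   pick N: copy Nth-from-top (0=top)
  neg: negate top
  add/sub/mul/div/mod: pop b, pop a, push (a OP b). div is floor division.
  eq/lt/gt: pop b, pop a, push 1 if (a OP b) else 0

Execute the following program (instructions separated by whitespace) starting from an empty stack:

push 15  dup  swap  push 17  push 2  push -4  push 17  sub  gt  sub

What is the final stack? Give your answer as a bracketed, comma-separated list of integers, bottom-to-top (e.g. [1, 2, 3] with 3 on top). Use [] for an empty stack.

Answer: [15, 15, 16]

Derivation:
After 'push 15': [15]
After 'dup': [15, 15]
After 'swap': [15, 15]
After 'push 17': [15, 15, 17]
After 'push 2': [15, 15, 17, 2]
After 'push -4': [15, 15, 17, 2, -4]
After 'push 17': [15, 15, 17, 2, -4, 17]
After 'sub': [15, 15, 17, 2, -21]
After 'gt': [15, 15, 17, 1]
After 'sub': [15, 15, 16]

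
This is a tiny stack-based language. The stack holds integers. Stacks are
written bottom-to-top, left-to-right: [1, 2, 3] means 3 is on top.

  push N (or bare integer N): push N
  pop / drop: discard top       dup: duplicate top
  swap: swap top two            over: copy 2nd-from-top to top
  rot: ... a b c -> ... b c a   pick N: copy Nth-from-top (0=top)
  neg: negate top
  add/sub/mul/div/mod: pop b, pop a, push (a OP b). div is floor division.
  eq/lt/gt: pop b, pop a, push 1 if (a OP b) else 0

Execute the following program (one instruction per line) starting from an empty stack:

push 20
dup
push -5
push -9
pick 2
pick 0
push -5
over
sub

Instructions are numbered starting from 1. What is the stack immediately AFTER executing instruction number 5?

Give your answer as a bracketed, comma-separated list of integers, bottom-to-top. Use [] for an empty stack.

Answer: [20, 20, -5, -9, 20]

Derivation:
Step 1 ('push 20'): [20]
Step 2 ('dup'): [20, 20]
Step 3 ('push -5'): [20, 20, -5]
Step 4 ('push -9'): [20, 20, -5, -9]
Step 5 ('pick 2'): [20, 20, -5, -9, 20]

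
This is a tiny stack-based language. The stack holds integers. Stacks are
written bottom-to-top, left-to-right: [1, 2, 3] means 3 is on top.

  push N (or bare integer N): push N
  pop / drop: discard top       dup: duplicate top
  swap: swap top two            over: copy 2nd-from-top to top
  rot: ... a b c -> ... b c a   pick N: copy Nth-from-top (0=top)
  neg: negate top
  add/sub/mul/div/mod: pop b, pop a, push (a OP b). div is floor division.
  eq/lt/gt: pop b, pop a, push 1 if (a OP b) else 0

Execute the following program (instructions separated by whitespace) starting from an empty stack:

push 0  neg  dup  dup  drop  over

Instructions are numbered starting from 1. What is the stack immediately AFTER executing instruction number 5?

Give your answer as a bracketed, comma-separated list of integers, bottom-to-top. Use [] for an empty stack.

Answer: [0, 0]

Derivation:
Step 1 ('push 0'): [0]
Step 2 ('neg'): [0]
Step 3 ('dup'): [0, 0]
Step 4 ('dup'): [0, 0, 0]
Step 5 ('drop'): [0, 0]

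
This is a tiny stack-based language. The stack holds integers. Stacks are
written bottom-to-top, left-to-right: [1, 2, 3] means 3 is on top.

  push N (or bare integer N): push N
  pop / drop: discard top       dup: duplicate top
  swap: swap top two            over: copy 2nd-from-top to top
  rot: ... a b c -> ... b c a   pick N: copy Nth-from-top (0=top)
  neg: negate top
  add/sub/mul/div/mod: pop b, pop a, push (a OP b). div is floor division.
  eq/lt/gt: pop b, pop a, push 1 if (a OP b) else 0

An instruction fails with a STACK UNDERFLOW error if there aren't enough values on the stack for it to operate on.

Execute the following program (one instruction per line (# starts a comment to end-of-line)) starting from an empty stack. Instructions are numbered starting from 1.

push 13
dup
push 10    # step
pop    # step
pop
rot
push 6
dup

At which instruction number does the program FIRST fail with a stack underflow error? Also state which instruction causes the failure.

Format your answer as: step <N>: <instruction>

Answer: step 6: rot

Derivation:
Step 1 ('push 13'): stack = [13], depth = 1
Step 2 ('dup'): stack = [13, 13], depth = 2
Step 3 ('push 10'): stack = [13, 13, 10], depth = 3
Step 4 ('pop'): stack = [13, 13], depth = 2
Step 5 ('pop'): stack = [13], depth = 1
Step 6 ('rot'): needs 3 value(s) but depth is 1 — STACK UNDERFLOW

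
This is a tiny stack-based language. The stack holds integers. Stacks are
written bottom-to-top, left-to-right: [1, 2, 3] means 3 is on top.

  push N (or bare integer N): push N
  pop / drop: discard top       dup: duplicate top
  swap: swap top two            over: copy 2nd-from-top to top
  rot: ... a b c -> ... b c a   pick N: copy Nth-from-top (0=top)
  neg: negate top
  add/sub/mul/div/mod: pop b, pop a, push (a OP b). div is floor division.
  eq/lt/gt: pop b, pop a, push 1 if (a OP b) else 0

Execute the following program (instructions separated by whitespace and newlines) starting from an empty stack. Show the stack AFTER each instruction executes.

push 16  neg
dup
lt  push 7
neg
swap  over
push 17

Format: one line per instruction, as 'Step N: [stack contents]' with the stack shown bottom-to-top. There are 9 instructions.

Step 1: [16]
Step 2: [-16]
Step 3: [-16, -16]
Step 4: [0]
Step 5: [0, 7]
Step 6: [0, -7]
Step 7: [-7, 0]
Step 8: [-7, 0, -7]
Step 9: [-7, 0, -7, 17]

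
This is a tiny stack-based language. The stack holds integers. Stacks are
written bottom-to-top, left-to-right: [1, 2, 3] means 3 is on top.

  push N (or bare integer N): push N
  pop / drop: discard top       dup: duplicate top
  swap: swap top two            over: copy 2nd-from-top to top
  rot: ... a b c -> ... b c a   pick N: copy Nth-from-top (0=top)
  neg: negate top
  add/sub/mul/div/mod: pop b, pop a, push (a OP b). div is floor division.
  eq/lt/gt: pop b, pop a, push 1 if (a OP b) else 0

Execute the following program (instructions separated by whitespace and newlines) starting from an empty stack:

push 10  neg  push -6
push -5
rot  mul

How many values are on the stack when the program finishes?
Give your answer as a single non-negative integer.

After 'push 10': stack = [10] (depth 1)
After 'neg': stack = [-10] (depth 1)
After 'push -6': stack = [-10, -6] (depth 2)
After 'push -5': stack = [-10, -6, -5] (depth 3)
After 'rot': stack = [-6, -5, -10] (depth 3)
After 'mul': stack = [-6, 50] (depth 2)

Answer: 2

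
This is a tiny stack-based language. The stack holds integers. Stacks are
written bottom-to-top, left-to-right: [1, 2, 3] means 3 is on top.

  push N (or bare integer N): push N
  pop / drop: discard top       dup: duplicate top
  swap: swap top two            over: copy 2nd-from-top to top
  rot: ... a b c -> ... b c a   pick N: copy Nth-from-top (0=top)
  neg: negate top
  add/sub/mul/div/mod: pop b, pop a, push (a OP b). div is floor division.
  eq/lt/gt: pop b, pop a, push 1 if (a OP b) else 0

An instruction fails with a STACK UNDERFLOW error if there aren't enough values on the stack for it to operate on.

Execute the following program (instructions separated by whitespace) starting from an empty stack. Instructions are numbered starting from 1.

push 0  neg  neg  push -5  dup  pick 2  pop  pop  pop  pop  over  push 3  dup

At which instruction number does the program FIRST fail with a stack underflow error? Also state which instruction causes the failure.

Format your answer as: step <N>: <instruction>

Step 1 ('push 0'): stack = [0], depth = 1
Step 2 ('neg'): stack = [0], depth = 1
Step 3 ('neg'): stack = [0], depth = 1
Step 4 ('push -5'): stack = [0, -5], depth = 2
Step 5 ('dup'): stack = [0, -5, -5], depth = 3
Step 6 ('pick 2'): stack = [0, -5, -5, 0], depth = 4
Step 7 ('pop'): stack = [0, -5, -5], depth = 3
Step 8 ('pop'): stack = [0, -5], depth = 2
Step 9 ('pop'): stack = [0], depth = 1
Step 10 ('pop'): stack = [], depth = 0
Step 11 ('over'): needs 2 value(s) but depth is 0 — STACK UNDERFLOW

Answer: step 11: over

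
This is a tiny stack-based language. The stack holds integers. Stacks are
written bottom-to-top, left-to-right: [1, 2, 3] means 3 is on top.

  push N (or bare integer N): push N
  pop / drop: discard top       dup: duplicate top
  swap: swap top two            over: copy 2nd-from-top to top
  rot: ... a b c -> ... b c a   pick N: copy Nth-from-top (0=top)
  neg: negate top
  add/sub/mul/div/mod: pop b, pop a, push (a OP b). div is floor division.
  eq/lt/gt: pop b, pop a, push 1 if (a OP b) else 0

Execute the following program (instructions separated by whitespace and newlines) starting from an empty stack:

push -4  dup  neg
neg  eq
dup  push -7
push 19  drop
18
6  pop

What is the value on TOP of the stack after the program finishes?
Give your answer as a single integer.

Answer: 18

Derivation:
After 'push -4': [-4]
After 'dup': [-4, -4]
After 'neg': [-4, 4]
After 'neg': [-4, -4]
After 'eq': [1]
After 'dup': [1, 1]
After 'push -7': [1, 1, -7]
After 'push 19': [1, 1, -7, 19]
After 'drop': [1, 1, -7]
After 'push 18': [1, 1, -7, 18]
After 'push 6': [1, 1, -7, 18, 6]
After 'pop': [1, 1, -7, 18]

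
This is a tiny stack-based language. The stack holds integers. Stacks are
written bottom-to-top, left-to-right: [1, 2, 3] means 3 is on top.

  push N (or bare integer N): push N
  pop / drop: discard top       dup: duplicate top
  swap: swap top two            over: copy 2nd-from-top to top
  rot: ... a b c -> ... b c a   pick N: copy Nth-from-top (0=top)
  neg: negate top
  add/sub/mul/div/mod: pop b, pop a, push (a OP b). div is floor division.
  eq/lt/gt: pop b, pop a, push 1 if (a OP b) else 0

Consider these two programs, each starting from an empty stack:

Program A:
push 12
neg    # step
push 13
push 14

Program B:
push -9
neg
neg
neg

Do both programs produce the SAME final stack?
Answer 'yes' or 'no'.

Program A trace:
  After 'push 12': [12]
  After 'neg': [-12]
  After 'push 13': [-12, 13]
  After 'push 14': [-12, 13, 14]
Program A final stack: [-12, 13, 14]

Program B trace:
  After 'push -9': [-9]
  After 'neg': [9]
  After 'neg': [-9]
  After 'neg': [9]
Program B final stack: [9]
Same: no

Answer: no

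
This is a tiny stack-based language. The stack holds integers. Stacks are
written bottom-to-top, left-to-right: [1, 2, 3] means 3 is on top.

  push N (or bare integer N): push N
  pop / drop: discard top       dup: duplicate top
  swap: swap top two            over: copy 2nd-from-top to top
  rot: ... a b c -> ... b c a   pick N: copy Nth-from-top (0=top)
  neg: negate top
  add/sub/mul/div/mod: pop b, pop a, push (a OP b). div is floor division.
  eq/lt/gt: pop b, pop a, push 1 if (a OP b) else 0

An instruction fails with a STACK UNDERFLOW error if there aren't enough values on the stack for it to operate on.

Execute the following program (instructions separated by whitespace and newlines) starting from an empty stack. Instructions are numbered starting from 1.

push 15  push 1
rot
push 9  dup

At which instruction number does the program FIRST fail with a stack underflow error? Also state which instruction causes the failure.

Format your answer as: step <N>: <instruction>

Step 1 ('push 15'): stack = [15], depth = 1
Step 2 ('push 1'): stack = [15, 1], depth = 2
Step 3 ('rot'): needs 3 value(s) but depth is 2 — STACK UNDERFLOW

Answer: step 3: rot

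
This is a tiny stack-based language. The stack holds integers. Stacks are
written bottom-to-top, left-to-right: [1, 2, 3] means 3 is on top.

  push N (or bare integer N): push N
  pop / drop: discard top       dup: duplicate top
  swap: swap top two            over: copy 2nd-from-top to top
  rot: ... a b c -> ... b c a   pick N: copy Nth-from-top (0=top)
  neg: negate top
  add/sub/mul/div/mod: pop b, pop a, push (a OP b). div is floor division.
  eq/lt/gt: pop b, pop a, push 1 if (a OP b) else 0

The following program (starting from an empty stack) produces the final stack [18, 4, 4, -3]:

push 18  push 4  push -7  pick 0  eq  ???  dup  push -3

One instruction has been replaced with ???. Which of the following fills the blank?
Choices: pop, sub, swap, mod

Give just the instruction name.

Stack before ???: [18, 4, 1]
Stack after ???:  [18, 4]
Checking each choice:
  pop: MATCH
  sub: produces [18, 3, 3, -3]
  swap: produces [18, 1, 4, 4, -3]
  mod: produces [18, 0, 0, -3]


Answer: pop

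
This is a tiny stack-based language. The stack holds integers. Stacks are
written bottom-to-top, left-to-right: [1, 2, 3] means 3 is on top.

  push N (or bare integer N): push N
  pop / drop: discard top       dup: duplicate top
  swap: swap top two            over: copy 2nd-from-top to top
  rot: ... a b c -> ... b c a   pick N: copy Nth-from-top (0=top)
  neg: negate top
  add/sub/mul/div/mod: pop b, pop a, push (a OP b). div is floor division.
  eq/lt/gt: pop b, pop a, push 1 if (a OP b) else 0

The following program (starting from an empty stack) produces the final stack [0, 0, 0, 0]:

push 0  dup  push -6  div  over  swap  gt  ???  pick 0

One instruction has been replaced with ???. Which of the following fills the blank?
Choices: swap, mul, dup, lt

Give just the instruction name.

Stack before ???: [0, 0]
Stack after ???:  [0, 0, 0]
Checking each choice:
  swap: produces [0, 0, 0]
  mul: produces [0, 0]
  dup: MATCH
  lt: produces [0, 0]


Answer: dup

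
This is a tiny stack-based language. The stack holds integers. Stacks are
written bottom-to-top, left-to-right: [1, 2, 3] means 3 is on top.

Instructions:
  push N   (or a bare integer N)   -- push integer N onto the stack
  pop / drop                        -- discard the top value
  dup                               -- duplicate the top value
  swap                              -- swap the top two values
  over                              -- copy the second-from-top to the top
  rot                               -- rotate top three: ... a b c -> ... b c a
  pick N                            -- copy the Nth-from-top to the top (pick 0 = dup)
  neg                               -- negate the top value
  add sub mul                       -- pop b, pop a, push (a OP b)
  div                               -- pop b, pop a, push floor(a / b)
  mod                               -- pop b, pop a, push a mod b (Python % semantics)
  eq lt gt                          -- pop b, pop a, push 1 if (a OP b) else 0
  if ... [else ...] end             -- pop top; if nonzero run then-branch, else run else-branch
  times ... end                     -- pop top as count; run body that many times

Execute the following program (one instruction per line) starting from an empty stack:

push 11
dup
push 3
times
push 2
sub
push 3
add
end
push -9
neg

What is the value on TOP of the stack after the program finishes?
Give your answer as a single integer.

Answer: 9

Derivation:
After 'push 11': [11]
After 'dup': [11, 11]
After 'push 3': [11, 11, 3]
After 'times': [11, 11]
After 'push 2': [11, 11, 2]
After 'sub': [11, 9]
After 'push 3': [11, 9, 3]
After 'add': [11, 12]
After 'push 2': [11, 12, 2]
After 'sub': [11, 10]
After 'push 3': [11, 10, 3]
After 'add': [11, 13]
After 'push 2': [11, 13, 2]
After 'sub': [11, 11]
After 'push 3': [11, 11, 3]
After 'add': [11, 14]
After 'push -9': [11, 14, -9]
After 'neg': [11, 14, 9]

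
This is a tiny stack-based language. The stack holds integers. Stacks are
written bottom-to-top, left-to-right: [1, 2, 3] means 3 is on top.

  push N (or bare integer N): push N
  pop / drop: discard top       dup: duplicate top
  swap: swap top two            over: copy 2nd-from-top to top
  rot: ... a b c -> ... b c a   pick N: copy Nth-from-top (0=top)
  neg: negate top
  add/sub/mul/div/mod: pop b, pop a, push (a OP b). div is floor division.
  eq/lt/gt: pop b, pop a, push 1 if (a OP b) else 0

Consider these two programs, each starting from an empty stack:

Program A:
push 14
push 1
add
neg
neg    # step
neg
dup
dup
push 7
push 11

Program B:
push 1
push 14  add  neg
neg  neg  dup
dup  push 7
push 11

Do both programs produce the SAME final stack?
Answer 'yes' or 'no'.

Answer: yes

Derivation:
Program A trace:
  After 'push 14': [14]
  After 'push 1': [14, 1]
  After 'add': [15]
  After 'neg': [-15]
  After 'neg': [15]
  After 'neg': [-15]
  After 'dup': [-15, -15]
  After 'dup': [-15, -15, -15]
  After 'push 7': [-15, -15, -15, 7]
  After 'push 11': [-15, -15, -15, 7, 11]
Program A final stack: [-15, -15, -15, 7, 11]

Program B trace:
  After 'push 1': [1]
  After 'push 14': [1, 14]
  After 'add': [15]
  After 'neg': [-15]
  After 'neg': [15]
  After 'neg': [-15]
  After 'dup': [-15, -15]
  After 'dup': [-15, -15, -15]
  After 'push 7': [-15, -15, -15, 7]
  After 'push 11': [-15, -15, -15, 7, 11]
Program B final stack: [-15, -15, -15, 7, 11]
Same: yes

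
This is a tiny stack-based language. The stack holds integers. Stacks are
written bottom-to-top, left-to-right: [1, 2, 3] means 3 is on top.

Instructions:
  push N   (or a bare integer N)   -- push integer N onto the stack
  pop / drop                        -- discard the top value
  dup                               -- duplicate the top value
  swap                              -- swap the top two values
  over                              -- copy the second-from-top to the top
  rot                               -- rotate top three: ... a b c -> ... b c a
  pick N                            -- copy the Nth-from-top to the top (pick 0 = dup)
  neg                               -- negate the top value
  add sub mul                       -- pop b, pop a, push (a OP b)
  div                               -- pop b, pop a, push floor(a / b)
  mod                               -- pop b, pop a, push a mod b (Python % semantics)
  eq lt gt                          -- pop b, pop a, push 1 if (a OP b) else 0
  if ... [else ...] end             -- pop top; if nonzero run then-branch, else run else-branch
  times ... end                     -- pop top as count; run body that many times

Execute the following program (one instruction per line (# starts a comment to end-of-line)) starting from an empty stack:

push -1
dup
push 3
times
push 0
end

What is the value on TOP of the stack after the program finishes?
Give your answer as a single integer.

Answer: 0

Derivation:
After 'push -1': [-1]
After 'dup': [-1, -1]
After 'push 3': [-1, -1, 3]
After 'times': [-1, -1]
After 'push 0': [-1, -1, 0]
After 'push 0': [-1, -1, 0, 0]
After 'push 0': [-1, -1, 0, 0, 0]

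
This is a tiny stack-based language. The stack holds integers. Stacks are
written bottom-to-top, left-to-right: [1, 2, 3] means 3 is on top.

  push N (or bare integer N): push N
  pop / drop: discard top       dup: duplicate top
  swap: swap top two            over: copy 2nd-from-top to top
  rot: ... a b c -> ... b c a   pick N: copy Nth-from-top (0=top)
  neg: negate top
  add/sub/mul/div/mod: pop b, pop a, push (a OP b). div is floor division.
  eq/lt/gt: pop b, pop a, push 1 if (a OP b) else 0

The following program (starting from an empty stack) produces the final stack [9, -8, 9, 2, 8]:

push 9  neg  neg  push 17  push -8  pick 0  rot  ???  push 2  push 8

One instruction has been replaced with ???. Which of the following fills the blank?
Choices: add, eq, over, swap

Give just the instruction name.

Stack before ???: [9, -8, -8, 17]
Stack after ???:  [9, -8, 9]
Checking each choice:
  add: MATCH
  eq: produces [9, -8, 0, 2, 8]
  over: produces [9, -8, -8, 17, -8, 2, 8]
  swap: produces [9, -8, 17, -8, 2, 8]


Answer: add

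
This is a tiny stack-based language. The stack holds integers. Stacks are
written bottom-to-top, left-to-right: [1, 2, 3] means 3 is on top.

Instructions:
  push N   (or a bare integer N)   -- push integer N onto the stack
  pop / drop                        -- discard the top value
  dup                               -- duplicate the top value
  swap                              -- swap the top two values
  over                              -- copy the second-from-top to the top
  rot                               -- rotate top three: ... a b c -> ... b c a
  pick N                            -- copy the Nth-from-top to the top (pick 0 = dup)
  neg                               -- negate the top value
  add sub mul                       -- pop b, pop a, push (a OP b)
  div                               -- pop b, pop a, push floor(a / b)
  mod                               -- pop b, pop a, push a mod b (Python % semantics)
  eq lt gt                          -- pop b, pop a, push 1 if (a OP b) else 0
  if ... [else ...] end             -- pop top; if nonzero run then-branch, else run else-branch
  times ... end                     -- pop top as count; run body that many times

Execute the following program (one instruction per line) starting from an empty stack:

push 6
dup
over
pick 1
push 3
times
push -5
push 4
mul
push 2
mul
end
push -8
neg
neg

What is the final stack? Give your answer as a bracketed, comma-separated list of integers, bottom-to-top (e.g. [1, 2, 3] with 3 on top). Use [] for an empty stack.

After 'push 6': [6]
After 'dup': [6, 6]
After 'over': [6, 6, 6]
After 'pick 1': [6, 6, 6, 6]
After 'push 3': [6, 6, 6, 6, 3]
After 'times': [6, 6, 6, 6]
After 'push -5': [6, 6, 6, 6, -5]
After 'push 4': [6, 6, 6, 6, -5, 4]
After 'mul': [6, 6, 6, 6, -20]
After 'push 2': [6, 6, 6, 6, -20, 2]
After 'mul': [6, 6, 6, 6, -40]
After 'push -5': [6, 6, 6, 6, -40, -5]
After 'push 4': [6, 6, 6, 6, -40, -5, 4]
After 'mul': [6, 6, 6, 6, -40, -20]
After 'push 2': [6, 6, 6, 6, -40, -20, 2]
After 'mul': [6, 6, 6, 6, -40, -40]
After 'push -5': [6, 6, 6, 6, -40, -40, -5]
After 'push 4': [6, 6, 6, 6, -40, -40, -5, 4]
After 'mul': [6, 6, 6, 6, -40, -40, -20]
After 'push 2': [6, 6, 6, 6, -40, -40, -20, 2]
After 'mul': [6, 6, 6, 6, -40, -40, -40]
After 'push -8': [6, 6, 6, 6, -40, -40, -40, -8]
After 'neg': [6, 6, 6, 6, -40, -40, -40, 8]
After 'neg': [6, 6, 6, 6, -40, -40, -40, -8]

Answer: [6, 6, 6, 6, -40, -40, -40, -8]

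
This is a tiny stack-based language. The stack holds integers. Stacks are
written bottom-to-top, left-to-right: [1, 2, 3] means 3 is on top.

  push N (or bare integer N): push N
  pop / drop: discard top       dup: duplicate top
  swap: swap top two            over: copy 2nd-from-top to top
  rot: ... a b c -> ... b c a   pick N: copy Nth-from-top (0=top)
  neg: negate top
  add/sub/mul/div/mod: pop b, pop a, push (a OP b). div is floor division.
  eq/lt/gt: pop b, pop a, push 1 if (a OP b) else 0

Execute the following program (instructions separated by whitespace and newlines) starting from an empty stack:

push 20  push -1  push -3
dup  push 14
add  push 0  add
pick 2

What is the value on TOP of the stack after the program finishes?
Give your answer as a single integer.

Answer: -1

Derivation:
After 'push 20': [20]
After 'push -1': [20, -1]
After 'push -3': [20, -1, -3]
After 'dup': [20, -1, -3, -3]
After 'push 14': [20, -1, -3, -3, 14]
After 'add': [20, -1, -3, 11]
After 'push 0': [20, -1, -3, 11, 0]
After 'add': [20, -1, -3, 11]
After 'pick 2': [20, -1, -3, 11, -1]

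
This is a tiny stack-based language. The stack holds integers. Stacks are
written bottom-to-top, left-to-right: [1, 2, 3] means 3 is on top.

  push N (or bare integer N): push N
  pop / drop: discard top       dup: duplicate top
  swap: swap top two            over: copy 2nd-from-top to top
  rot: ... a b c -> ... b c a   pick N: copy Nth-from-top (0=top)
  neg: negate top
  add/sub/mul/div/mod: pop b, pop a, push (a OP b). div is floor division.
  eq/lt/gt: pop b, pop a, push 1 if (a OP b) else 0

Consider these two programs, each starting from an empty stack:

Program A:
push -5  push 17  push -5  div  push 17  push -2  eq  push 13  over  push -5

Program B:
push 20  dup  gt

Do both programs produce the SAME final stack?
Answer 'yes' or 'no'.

Program A trace:
  After 'push -5': [-5]
  After 'push 17': [-5, 17]
  After 'push -5': [-5, 17, -5]
  After 'div': [-5, -4]
  After 'push 17': [-5, -4, 17]
  After 'push -2': [-5, -4, 17, -2]
  After 'eq': [-5, -4, 0]
  After 'push 13': [-5, -4, 0, 13]
  After 'over': [-5, -4, 0, 13, 0]
  After 'push -5': [-5, -4, 0, 13, 0, -5]
Program A final stack: [-5, -4, 0, 13, 0, -5]

Program B trace:
  After 'push 20': [20]
  After 'dup': [20, 20]
  After 'gt': [0]
Program B final stack: [0]
Same: no

Answer: no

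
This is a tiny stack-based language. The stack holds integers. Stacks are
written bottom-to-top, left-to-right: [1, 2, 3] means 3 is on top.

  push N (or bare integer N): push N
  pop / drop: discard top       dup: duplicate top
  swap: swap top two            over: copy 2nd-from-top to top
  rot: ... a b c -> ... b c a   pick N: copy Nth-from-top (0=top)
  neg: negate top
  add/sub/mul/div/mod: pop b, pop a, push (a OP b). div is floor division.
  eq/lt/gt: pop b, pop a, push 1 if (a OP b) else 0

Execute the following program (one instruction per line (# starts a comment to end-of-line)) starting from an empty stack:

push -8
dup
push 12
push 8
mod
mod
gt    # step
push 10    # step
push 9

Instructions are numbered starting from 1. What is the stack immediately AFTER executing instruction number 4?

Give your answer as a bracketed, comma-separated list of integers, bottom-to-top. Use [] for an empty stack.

Answer: [-8, -8, 12, 8]

Derivation:
Step 1 ('push -8'): [-8]
Step 2 ('dup'): [-8, -8]
Step 3 ('push 12'): [-8, -8, 12]
Step 4 ('push 8'): [-8, -8, 12, 8]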